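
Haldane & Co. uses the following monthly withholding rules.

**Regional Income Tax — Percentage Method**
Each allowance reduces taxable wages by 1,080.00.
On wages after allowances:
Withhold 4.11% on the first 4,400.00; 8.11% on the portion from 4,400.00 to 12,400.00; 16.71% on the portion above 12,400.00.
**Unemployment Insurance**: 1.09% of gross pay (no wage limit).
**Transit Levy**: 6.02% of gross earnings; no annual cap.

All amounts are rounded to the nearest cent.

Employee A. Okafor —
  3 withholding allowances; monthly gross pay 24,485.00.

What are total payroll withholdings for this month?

4,048.53

Regional Income Tax: taxable = 24,485.00 − 3×1,080.00 = 21,245.00
  829.64 + 16.71% × (21,245.00 − 12,400.00) = 829.64 + 16.71% × 8,845.00 = 2,307.64
Unemployment Insurance: 1.09% × 24,485.00 = 266.89
Transit Levy: 6.02% × 24,485.00 = 1,474.00
Total: 2,307.64 + 266.89 + 1,474.00 = 4,048.53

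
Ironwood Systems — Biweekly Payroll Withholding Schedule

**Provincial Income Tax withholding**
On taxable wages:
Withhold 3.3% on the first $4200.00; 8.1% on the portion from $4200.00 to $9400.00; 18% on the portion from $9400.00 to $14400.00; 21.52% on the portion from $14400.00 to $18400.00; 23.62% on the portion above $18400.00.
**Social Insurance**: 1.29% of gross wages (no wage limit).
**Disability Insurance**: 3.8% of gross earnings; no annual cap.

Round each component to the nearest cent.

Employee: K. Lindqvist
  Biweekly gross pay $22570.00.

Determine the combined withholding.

Provincial Income Tax: taxable = $22570.00
  $2320.60 + 23.62% × ($22570.00 − $18400.00) = $2320.60 + 23.62% × $4170.00 = $3305.55
Social Insurance: 1.29% × $22570.00 = $291.15
Disability Insurance: 3.8% × $22570.00 = $857.66
Total: $3305.55 + $291.15 + $857.66 = $4454.36

$4454.36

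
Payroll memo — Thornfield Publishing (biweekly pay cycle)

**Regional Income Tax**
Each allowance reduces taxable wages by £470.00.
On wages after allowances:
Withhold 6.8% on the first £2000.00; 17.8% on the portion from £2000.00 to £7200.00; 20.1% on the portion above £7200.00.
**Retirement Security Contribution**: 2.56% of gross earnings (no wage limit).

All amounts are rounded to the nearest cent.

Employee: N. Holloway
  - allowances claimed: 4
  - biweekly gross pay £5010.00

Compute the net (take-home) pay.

£4544.60

Regional Income Tax: taxable = £5010.00 − 4×£470.00 = £3130.00
  £136.00 + 17.8% × (£3130.00 − £2000.00) = £136.00 + 17.8% × £1130.00 = £337.14
Retirement Security Contribution: 2.56% × £5010.00 = £128.26
Total withheld: £337.14 + £128.26 = £465.40
Net pay: £5010.00 − £465.40 = £4544.60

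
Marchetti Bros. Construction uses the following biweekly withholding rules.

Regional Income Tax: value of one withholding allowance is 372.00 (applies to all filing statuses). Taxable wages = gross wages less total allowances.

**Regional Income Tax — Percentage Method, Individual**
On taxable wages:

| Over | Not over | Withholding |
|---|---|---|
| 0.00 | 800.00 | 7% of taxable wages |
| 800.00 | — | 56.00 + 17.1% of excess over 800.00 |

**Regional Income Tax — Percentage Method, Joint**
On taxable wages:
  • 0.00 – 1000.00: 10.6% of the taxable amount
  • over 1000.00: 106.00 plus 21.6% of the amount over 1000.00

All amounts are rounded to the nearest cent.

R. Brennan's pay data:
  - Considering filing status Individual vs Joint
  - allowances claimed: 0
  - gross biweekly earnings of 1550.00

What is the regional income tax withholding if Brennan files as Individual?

Regional Income Tax (Individual): taxable = 1550.00
  56.00 + 17.1% × (1550.00 − 800.00) = 56.00 + 17.1% × 750.00 = 184.25

184.25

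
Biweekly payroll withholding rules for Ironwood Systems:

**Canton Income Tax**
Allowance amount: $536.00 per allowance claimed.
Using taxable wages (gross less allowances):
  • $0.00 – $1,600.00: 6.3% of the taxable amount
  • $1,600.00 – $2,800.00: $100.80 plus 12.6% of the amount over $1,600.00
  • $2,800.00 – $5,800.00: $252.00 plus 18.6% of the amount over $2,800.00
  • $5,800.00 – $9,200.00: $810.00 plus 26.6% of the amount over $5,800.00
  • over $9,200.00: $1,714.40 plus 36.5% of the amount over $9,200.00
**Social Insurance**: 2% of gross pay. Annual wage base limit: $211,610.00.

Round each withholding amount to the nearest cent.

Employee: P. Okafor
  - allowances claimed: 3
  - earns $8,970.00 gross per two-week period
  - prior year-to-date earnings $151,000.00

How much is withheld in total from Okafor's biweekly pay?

Canton Income Tax: taxable = $8,970.00 − 3×$536.00 = $7,362.00
  $810.00 + 26.6% × ($7,362.00 − $5,800.00) = $810.00 + 26.6% × $1,562.00 = $1,225.49
Social Insurance: 2% × $8,970.00 = $179.40
Total: $1,225.49 + $179.40 = $1,404.89

$1,404.89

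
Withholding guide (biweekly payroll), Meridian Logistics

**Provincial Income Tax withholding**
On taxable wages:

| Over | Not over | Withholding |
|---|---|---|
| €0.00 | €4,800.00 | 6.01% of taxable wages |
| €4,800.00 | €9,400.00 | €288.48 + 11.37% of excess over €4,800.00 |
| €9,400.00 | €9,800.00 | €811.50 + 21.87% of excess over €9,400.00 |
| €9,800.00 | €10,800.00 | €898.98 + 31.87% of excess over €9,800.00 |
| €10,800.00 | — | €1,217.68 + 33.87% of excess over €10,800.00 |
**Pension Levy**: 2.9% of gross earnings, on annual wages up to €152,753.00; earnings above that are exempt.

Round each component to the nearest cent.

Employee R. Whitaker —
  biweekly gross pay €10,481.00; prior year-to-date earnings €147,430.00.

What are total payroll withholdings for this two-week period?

€1,270.38

Provincial Income Tax: taxable = €10,481.00
  €898.98 + 31.87% × (€10,481.00 − €9,800.00) = €898.98 + 31.87% × €681.00 = €1,116.01
Pension Levy: cap €152,753.00 − YTD €147,430.00 = €5,323.00 subject; 2.9% × €5,323.00 = €154.37
Total: €1,116.01 + €154.37 = €1,270.38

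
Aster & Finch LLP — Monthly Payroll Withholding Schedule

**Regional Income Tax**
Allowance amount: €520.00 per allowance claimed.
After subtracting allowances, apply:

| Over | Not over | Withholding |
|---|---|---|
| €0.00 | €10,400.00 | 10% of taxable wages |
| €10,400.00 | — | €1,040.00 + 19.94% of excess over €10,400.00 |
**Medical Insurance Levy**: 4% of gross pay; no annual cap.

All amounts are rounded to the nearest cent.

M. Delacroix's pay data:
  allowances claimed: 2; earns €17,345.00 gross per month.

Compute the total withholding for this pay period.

Regional Income Tax: taxable = €17,345.00 − 2×€520.00 = €16,305.00
  €1,040.00 + 19.94% × (€16,305.00 − €10,400.00) = €1,040.00 + 19.94% × €5,905.00 = €2,217.46
Medical Insurance Levy: 4% × €17,345.00 = €693.80
Total: €2,217.46 + €693.80 = €2,911.26

€2,911.26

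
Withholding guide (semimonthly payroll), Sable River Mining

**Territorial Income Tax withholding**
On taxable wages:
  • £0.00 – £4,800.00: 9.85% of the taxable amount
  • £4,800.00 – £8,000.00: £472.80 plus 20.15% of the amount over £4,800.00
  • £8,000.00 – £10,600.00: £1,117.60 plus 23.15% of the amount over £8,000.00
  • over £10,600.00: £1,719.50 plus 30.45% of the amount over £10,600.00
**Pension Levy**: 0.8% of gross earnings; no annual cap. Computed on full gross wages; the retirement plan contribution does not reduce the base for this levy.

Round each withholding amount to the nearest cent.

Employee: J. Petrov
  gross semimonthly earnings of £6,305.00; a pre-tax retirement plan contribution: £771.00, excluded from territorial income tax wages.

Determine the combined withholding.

£671.14

Territorial Income Tax: taxable = £6,305.00 − £771.00 = £5,534.00
  £472.80 + 20.15% × (£5,534.00 − £4,800.00) = £472.80 + 20.15% × £734.00 = £620.70
Pension Levy: 0.8% × £6,305.00 = £50.44
Total: £620.70 + £50.44 = £671.14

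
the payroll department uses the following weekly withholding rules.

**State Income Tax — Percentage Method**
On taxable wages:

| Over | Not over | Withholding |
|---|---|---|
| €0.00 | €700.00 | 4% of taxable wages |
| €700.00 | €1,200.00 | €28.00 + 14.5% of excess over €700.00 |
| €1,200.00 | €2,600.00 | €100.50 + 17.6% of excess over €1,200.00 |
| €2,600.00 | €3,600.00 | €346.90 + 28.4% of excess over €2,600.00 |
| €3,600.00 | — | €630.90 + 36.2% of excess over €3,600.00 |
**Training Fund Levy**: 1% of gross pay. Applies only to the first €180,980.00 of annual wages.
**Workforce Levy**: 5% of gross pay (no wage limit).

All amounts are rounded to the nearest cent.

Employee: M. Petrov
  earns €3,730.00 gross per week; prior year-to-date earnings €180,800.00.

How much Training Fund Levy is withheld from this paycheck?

€1.80

Training Fund Levy: cap €180,980.00 − YTD €180,800.00 = €180.00 subject; 1% × €180.00 = €1.80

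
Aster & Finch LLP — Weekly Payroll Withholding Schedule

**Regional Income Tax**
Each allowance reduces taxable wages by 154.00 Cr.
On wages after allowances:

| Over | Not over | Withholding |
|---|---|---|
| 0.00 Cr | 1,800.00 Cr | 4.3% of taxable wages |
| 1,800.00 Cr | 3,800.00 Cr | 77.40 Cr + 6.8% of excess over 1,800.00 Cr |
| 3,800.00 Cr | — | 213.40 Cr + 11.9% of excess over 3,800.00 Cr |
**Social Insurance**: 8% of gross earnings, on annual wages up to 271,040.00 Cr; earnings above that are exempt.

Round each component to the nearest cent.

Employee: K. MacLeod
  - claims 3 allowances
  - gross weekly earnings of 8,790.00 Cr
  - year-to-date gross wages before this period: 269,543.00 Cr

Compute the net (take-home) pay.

7,918.01 Cr

Regional Income Tax: taxable = 8,790.00 Cr − 3×154.00 Cr = 8,328.00 Cr
  213.40 Cr + 11.9% × (8,328.00 Cr − 3,800.00 Cr) = 213.40 Cr + 11.9% × 4,528.00 Cr = 752.23 Cr
Social Insurance: cap 271,040.00 Cr − YTD 269,543.00 Cr = 1,497.00 Cr subject; 8% × 1,497.00 Cr = 119.76 Cr
Total withheld: 752.23 Cr + 119.76 Cr = 871.99 Cr
Net pay: 8,790.00 Cr − 871.99 Cr = 7,918.01 Cr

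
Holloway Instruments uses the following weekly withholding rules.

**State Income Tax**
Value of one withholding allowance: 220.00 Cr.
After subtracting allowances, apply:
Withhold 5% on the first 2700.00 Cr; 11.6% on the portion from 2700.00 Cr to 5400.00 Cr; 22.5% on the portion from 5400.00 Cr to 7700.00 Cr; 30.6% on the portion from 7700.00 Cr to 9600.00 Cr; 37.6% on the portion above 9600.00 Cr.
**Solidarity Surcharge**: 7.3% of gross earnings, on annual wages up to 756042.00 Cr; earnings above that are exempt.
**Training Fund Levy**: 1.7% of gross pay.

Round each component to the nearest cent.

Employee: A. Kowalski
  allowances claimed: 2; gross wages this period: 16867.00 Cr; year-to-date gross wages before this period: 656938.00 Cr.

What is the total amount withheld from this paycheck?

State Income Tax: taxable = 16867.00 Cr − 2×220.00 Cr = 16427.00 Cr
  1547.10 Cr + 37.6% × (16427.00 Cr − 9600.00 Cr) = 1547.10 Cr + 37.6% × 6827.00 Cr = 4114.05 Cr
Solidarity Surcharge: 7.3% × 16867.00 Cr = 1231.29 Cr
Training Fund Levy: 1.7% × 16867.00 Cr = 286.74 Cr
Total: 4114.05 Cr + 1231.29 Cr + 286.74 Cr = 5632.08 Cr

5632.08 Cr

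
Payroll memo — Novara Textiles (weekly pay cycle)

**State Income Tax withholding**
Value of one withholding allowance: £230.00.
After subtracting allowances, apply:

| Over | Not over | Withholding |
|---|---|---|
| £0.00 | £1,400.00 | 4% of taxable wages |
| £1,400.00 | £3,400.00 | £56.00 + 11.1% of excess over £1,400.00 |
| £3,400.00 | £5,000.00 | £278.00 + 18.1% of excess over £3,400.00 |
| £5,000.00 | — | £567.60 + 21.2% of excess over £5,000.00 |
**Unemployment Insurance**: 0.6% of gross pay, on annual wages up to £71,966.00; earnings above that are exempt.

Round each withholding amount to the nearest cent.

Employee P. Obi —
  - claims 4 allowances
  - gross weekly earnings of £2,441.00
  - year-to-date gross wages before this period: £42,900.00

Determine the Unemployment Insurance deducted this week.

Unemployment Insurance: 0.6% × £2,441.00 = £14.65

£14.65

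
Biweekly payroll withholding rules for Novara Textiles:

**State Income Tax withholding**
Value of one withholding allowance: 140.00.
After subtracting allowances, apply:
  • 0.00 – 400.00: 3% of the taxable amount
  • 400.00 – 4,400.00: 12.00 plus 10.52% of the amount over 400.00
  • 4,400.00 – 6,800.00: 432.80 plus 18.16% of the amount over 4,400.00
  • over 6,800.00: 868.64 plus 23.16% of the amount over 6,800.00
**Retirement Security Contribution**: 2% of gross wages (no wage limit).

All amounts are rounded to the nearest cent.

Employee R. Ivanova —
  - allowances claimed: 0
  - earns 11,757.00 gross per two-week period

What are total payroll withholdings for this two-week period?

State Income Tax: taxable = 11,757.00
  868.64 + 23.16% × (11,757.00 − 6,800.00) = 868.64 + 23.16% × 4,957.00 = 2,016.68
Retirement Security Contribution: 2% × 11,757.00 = 235.14
Total: 2,016.68 + 235.14 = 2,251.82

2,251.82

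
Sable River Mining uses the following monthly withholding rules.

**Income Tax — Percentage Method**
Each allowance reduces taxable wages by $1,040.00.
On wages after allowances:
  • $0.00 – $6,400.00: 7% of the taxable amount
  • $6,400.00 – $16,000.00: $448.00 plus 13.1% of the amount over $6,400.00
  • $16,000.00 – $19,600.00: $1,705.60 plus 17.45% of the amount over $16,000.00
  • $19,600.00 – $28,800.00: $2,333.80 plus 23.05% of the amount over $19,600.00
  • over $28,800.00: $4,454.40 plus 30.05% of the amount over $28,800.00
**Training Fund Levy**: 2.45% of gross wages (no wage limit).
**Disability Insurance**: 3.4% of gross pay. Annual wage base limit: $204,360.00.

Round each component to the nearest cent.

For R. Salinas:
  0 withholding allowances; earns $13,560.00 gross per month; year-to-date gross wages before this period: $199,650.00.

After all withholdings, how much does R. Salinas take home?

$11,681.68

Income Tax: taxable = $13,560.00
  $448.00 + 13.1% × ($13,560.00 − $6,400.00) = $448.00 + 13.1% × $7,160.00 = $1,385.96
Training Fund Levy: 2.45% × $13,560.00 = $332.22
Disability Insurance: cap $204,360.00 − YTD $199,650.00 = $4,710.00 subject; 3.4% × $4,710.00 = $160.14
Total withheld: $1,385.96 + $332.22 + $160.14 = $1,878.32
Net pay: $13,560.00 − $1,878.32 = $11,681.68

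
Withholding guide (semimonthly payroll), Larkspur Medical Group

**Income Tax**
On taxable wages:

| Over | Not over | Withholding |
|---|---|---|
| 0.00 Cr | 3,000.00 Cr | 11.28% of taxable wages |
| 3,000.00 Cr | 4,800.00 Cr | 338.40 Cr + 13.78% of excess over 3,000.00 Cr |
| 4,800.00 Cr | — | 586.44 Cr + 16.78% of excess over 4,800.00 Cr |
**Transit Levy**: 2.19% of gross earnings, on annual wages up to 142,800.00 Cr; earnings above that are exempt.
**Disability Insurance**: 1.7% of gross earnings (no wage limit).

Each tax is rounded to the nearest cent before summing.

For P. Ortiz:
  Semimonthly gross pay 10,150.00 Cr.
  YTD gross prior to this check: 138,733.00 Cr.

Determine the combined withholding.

1,745.79 Cr

Income Tax: taxable = 10,150.00 Cr
  586.44 Cr + 16.78% × (10,150.00 Cr − 4,800.00 Cr) = 586.44 Cr + 16.78% × 5,350.00 Cr = 1,484.17 Cr
Transit Levy: cap 142,800.00 Cr − YTD 138,733.00 Cr = 4,067.00 Cr subject; 2.19% × 4,067.00 Cr = 89.07 Cr
Disability Insurance: 1.7% × 10,150.00 Cr = 172.55 Cr
Total: 1,484.17 Cr + 89.07 Cr + 172.55 Cr = 1,745.79 Cr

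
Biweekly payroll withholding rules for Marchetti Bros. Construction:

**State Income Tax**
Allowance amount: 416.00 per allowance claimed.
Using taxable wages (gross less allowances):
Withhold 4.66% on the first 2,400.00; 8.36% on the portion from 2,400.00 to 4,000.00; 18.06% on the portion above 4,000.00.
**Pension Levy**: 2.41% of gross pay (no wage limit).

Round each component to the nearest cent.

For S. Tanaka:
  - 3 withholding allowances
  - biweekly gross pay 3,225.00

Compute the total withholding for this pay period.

State Income Tax: taxable = 3,225.00 − 3×416.00 = 1,977.00
  4.66% × 1,977.00 = 92.13
Pension Levy: 2.41% × 3,225.00 = 77.72
Total: 92.13 + 77.72 = 169.85

169.85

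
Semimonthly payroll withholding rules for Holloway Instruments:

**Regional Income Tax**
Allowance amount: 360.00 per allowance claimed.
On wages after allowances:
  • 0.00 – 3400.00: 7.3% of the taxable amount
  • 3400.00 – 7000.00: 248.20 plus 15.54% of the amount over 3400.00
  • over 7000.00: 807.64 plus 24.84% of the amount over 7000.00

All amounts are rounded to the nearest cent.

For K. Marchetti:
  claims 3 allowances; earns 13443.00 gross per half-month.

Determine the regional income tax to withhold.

Regional Income Tax: taxable = 13443.00 − 3×360.00 = 12363.00
  807.64 + 24.84% × (12363.00 − 7000.00) = 807.64 + 24.84% × 5363.00 = 2139.81

2139.81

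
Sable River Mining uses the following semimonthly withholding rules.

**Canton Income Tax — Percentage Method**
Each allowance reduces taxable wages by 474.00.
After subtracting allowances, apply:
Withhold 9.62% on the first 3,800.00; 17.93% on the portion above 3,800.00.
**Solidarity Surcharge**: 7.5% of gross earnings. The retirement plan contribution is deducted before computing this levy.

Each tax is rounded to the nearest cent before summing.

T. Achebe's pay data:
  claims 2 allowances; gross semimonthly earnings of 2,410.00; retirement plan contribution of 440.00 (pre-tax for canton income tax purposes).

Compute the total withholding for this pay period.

Canton Income Tax: taxable = 2,410.00 − 440.00 − 2×474.00 = 1,022.00
  9.62% × 1,022.00 = 98.32
Solidarity Surcharge: 7.5% × 1,970.00 = 147.75
Total: 98.32 + 147.75 = 246.07

246.07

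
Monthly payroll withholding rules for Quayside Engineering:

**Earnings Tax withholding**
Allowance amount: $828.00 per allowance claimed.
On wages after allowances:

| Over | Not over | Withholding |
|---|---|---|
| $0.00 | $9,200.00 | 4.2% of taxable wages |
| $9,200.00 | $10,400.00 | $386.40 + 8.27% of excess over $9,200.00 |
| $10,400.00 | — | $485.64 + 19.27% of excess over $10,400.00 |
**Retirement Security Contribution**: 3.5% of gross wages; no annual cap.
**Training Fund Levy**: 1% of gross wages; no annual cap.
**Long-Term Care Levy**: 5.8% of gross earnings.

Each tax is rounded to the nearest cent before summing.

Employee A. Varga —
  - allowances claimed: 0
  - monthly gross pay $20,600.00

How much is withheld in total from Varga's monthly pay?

$4,572.98

Earnings Tax: taxable = $20,600.00
  $485.64 + 19.27% × ($20,600.00 − $10,400.00) = $485.64 + 19.27% × $10,200.00 = $2,451.18
Retirement Security Contribution: 3.5% × $20,600.00 = $721.00
Training Fund Levy: 1% × $20,600.00 = $206.00
Long-Term Care Levy: 5.8% × $20,600.00 = $1,194.80
Total: $2,451.18 + $721.00 + $206.00 + $1,194.80 = $4,572.98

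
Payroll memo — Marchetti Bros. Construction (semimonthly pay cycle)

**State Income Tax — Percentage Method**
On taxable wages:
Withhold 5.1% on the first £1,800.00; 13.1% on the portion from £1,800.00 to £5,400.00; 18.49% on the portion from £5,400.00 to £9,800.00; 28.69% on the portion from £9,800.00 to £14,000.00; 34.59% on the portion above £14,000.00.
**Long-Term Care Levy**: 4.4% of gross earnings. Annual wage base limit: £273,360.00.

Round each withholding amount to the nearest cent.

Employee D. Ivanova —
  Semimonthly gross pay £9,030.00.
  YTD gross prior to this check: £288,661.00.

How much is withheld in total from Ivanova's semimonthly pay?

£1,234.59

State Income Tax: taxable = £9,030.00
  £563.40 + 18.49% × (£9,030.00 − £5,400.00) = £563.40 + 18.49% × £3,630.00 = £1,234.59
Long-Term Care Levy: YTD £288,661.00 ≥ cap £273,360.00 → £0.00
Total: £1,234.59 + £0.00 = £1,234.59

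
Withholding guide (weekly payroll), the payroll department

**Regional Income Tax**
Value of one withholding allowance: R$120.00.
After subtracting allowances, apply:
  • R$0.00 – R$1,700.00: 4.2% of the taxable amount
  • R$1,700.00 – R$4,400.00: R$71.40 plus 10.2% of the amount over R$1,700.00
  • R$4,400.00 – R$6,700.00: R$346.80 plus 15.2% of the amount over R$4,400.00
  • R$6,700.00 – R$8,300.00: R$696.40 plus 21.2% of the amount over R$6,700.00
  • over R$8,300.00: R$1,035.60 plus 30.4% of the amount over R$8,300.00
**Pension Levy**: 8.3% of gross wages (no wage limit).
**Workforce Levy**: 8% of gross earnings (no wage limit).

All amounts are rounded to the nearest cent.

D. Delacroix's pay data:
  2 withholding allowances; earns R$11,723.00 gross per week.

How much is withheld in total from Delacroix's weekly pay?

Regional Income Tax: taxable = R$11,723.00 − 2×R$120.00 = R$11,483.00
  R$1,035.60 + 30.4% × (R$11,483.00 − R$8,300.00) = R$1,035.60 + 30.4% × R$3,183.00 = R$2,003.23
Pension Levy: 8.3% × R$11,723.00 = R$973.01
Workforce Levy: 8% × R$11,723.00 = R$937.84
Total: R$2,003.23 + R$973.01 + R$937.84 = R$3,914.08

R$3,914.08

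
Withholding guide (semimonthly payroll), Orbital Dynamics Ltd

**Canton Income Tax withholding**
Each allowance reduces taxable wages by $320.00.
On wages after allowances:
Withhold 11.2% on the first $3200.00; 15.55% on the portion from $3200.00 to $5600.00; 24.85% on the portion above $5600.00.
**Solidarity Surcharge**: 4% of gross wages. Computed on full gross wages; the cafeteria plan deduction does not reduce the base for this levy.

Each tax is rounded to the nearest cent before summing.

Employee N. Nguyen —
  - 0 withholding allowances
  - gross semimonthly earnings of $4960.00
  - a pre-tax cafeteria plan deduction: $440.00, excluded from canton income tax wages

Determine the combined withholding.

Canton Income Tax: taxable = $4960.00 − $440.00 = $4520.00
  $358.40 + 15.55% × ($4520.00 − $3200.00) = $358.40 + 15.55% × $1320.00 = $563.66
Solidarity Surcharge: 4% × $4960.00 = $198.40
Total: $563.66 + $198.40 = $762.06

$762.06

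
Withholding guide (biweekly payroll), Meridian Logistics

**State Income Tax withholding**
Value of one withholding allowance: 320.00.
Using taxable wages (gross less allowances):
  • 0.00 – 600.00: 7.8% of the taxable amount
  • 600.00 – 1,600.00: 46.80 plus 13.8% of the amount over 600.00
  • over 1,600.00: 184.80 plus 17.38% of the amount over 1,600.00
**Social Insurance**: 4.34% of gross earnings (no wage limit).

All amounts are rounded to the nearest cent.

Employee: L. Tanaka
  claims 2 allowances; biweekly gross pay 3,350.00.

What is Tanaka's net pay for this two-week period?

2,826.89

State Income Tax: taxable = 3,350.00 − 2×320.00 = 2,710.00
  184.80 + 17.38% × (2,710.00 − 1,600.00) = 184.80 + 17.38% × 1,110.00 = 377.72
Social Insurance: 4.34% × 3,350.00 = 145.39
Total withheld: 377.72 + 145.39 = 523.11
Net pay: 3,350.00 − 523.11 = 2,826.89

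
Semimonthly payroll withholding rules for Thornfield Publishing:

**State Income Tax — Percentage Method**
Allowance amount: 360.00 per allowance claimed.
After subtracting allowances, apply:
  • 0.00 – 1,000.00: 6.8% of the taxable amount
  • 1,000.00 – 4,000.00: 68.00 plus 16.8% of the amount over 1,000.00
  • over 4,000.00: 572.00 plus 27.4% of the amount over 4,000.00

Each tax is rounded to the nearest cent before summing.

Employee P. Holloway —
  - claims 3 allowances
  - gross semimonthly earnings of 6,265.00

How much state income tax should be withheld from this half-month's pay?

896.69

State Income Tax: taxable = 6,265.00 − 3×360.00 = 5,185.00
  572.00 + 27.4% × (5,185.00 − 4,000.00) = 572.00 + 27.4% × 1,185.00 = 896.69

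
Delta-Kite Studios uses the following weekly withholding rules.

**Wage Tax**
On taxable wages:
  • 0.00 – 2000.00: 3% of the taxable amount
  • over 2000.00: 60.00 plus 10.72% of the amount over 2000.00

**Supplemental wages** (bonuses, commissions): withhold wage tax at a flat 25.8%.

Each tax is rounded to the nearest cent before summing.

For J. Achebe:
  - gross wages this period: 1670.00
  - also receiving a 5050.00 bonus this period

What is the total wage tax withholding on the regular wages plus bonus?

1353.00

Wage Tax: taxable = 1670.00
  3% × 1670.00 = 50.10
Supplemental (25.8% flat on bonus): 25.8% × 5050.00 = 1302.90
Total wage tax: 50.10 + 1302.90 = 1353.00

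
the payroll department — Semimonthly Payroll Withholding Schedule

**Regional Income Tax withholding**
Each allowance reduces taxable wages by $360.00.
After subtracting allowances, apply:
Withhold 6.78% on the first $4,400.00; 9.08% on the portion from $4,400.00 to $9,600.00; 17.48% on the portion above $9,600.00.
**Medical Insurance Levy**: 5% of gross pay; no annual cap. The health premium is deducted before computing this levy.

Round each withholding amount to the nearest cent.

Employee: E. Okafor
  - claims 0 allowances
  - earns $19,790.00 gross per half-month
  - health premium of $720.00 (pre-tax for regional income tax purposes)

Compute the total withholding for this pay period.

Regional Income Tax: taxable = $19,790.00 − $720.00 = $19,070.00
  $770.48 + 17.48% × ($19,070.00 − $9,600.00) = $770.48 + 17.48% × $9,470.00 = $2,425.84
Medical Insurance Levy: 5% × $19,070.00 = $953.50
Total: $2,425.84 + $953.50 = $3,379.34

$3,379.34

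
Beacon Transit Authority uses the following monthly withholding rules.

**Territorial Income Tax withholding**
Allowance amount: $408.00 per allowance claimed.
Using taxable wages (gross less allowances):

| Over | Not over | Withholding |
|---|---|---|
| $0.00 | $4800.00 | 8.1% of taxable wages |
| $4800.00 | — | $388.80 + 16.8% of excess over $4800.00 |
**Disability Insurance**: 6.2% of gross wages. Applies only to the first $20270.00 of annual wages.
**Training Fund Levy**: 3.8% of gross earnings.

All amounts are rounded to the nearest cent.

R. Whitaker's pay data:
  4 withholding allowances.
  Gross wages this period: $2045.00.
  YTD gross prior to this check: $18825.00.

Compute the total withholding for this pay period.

Territorial Income Tax: taxable = $2045.00 − 4×$408.00 = $413.00
  8.1% × $413.00 = $33.45
Disability Insurance: cap $20270.00 − YTD $18825.00 = $1445.00 subject; 6.2% × $1445.00 = $89.59
Training Fund Levy: 3.8% × $2045.00 = $77.71
Total: $33.45 + $89.59 + $77.71 = $200.75

$200.75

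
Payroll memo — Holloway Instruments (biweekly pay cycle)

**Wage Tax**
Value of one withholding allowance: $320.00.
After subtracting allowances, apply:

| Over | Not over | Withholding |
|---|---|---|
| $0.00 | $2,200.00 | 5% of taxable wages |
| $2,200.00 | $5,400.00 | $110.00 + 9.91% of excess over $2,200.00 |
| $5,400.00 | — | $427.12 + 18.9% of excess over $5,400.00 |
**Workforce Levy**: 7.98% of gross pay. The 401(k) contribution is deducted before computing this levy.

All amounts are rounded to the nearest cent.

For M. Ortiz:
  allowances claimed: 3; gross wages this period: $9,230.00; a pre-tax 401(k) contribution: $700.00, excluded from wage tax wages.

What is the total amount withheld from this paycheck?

$1,517.94

Wage Tax: taxable = $9,230.00 − $700.00 − 3×$320.00 = $7,570.00
  $427.12 + 18.9% × ($7,570.00 − $5,400.00) = $427.12 + 18.9% × $2,170.00 = $837.25
Workforce Levy: 7.98% × $8,530.00 = $680.69
Total: $837.25 + $680.69 = $1,517.94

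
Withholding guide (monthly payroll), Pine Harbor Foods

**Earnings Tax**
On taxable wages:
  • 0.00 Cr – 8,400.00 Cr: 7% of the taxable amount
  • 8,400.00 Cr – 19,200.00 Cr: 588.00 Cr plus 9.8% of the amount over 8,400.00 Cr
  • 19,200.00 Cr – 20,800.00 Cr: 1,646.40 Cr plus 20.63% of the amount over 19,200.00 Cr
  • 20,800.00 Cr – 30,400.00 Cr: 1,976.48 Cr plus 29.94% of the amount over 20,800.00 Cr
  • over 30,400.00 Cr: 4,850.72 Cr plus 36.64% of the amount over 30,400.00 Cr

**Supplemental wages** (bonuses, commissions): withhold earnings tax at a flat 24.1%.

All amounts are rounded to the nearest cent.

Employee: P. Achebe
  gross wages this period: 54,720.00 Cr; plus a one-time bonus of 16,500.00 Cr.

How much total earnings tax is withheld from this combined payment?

17,738.07 Cr

Earnings Tax: taxable = 54,720.00 Cr
  4,850.72 Cr + 36.64% × (54,720.00 Cr − 30,400.00 Cr) = 4,850.72 Cr + 36.64% × 24,320.00 Cr = 13,761.57 Cr
Supplemental (24.1% flat on bonus): 24.1% × 16,500.00 Cr = 3,976.50 Cr
Total earnings tax: 13,761.57 Cr + 3,976.50 Cr = 17,738.07 Cr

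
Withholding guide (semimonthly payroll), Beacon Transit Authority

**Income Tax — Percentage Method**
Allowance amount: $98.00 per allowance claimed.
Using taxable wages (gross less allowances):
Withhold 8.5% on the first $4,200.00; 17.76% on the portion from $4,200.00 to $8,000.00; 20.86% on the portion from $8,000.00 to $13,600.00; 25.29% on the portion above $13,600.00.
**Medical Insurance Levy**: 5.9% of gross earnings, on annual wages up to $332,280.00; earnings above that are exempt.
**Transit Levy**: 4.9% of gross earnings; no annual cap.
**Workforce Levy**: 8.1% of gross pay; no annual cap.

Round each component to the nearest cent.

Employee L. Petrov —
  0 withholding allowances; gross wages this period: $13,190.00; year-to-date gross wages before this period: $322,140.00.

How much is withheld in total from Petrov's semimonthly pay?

Income Tax: taxable = $13,190.00
  $1,031.88 + 20.86% × ($13,190.00 − $8,000.00) = $1,031.88 + 20.86% × $5,190.00 = $2,114.51
Medical Insurance Levy: cap $332,280.00 − YTD $322,140.00 = $10,140.00 subject; 5.9% × $10,140.00 = $598.26
Transit Levy: 4.9% × $13,190.00 = $646.31
Workforce Levy: 8.1% × $13,190.00 = $1,068.39
Total: $2,114.51 + $598.26 + $646.31 + $1,068.39 = $4,427.47

$4,427.47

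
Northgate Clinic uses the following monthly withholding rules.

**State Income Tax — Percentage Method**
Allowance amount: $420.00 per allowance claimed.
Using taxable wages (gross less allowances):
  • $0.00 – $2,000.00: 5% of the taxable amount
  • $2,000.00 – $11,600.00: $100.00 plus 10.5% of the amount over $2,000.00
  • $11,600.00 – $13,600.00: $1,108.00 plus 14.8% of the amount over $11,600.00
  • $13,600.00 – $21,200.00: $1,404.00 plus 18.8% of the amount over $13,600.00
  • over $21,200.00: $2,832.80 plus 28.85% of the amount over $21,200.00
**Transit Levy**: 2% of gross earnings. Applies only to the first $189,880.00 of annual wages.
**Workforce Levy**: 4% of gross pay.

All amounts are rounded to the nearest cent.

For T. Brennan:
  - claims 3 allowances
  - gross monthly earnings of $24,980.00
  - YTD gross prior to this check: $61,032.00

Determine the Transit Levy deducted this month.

$499.60

Transit Levy: 2% × $24,980.00 = $499.60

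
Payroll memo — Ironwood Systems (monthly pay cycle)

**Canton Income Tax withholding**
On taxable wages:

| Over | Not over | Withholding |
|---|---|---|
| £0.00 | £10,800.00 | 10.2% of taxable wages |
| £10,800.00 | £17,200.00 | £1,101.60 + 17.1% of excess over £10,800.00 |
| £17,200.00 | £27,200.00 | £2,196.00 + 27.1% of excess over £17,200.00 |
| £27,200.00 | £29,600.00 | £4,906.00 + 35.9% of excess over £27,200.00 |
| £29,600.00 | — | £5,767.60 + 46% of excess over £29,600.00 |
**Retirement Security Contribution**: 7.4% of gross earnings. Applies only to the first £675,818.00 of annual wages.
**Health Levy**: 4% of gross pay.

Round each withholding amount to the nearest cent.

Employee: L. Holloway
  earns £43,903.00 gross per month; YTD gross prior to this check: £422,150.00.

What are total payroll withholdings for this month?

£17,351.92

Canton Income Tax: taxable = £43,903.00
  £5,767.60 + 46% × (£43,903.00 − £29,600.00) = £5,767.60 + 46% × £14,303.00 = £12,346.98
Retirement Security Contribution: 7.4% × £43,903.00 = £3,248.82
Health Levy: 4% × £43,903.00 = £1,756.12
Total: £12,346.98 + £3,248.82 + £1,756.12 = £17,351.92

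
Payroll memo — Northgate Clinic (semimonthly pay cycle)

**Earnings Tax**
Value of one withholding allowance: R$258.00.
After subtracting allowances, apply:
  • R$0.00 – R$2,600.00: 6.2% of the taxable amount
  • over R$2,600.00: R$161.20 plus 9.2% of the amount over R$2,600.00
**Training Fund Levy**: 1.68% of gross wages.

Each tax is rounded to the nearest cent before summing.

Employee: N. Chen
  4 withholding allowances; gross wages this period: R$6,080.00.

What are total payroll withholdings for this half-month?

Earnings Tax: taxable = R$6,080.00 − 4×R$258.00 = R$5,048.00
  R$161.20 + 9.2% × (R$5,048.00 − R$2,600.00) = R$161.20 + 9.2% × R$2,448.00 = R$386.42
Training Fund Levy: 1.68% × R$6,080.00 = R$102.14
Total: R$386.42 + R$102.14 = R$488.56

R$488.56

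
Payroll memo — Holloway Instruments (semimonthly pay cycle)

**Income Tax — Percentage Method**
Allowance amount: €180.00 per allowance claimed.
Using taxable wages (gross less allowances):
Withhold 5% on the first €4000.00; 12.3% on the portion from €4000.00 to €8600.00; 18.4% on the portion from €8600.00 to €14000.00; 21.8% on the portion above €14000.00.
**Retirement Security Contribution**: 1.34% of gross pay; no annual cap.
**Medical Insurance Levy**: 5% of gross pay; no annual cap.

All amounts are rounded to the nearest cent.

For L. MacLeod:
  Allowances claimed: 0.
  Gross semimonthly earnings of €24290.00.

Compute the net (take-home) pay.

Income Tax: taxable = €24290.00
  €1759.40 + 21.8% × (€24290.00 − €14000.00) = €1759.40 + 21.8% × €10290.00 = €4002.62
Retirement Security Contribution: 1.34% × €24290.00 = €325.49
Medical Insurance Levy: 5% × €24290.00 = €1214.50
Total withheld: €4002.62 + €325.49 + €1214.50 = €5542.61
Net pay: €24290.00 − €5542.61 = €18747.39

€18747.39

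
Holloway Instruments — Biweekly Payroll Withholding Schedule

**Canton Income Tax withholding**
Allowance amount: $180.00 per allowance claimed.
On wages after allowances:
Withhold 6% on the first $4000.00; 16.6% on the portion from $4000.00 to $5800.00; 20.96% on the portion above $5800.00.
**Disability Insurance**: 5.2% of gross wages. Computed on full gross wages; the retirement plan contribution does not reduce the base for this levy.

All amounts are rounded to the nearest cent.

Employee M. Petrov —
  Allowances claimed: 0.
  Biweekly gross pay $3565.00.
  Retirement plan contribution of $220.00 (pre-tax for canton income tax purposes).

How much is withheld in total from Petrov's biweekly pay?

Canton Income Tax: taxable = $3565.00 − $220.00 = $3345.00
  6% × $3345.00 = $200.70
Disability Insurance: 5.2% × $3565.00 = $185.38
Total: $200.70 + $185.38 = $386.08

$386.08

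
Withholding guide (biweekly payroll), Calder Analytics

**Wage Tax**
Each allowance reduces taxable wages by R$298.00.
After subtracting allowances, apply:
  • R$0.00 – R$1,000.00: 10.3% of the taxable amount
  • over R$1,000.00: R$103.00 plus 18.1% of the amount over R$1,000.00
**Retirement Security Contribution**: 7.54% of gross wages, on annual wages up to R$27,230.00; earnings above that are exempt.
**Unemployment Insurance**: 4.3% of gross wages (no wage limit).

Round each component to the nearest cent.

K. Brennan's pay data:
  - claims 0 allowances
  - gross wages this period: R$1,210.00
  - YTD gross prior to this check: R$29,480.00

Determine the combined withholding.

R$193.04

Wage Tax: taxable = R$1,210.00
  R$103.00 + 18.1% × (R$1,210.00 − R$1,000.00) = R$103.00 + 18.1% × R$210.00 = R$141.01
Retirement Security Contribution: YTD R$29,480.00 ≥ cap R$27,230.00 → R$0.00
Unemployment Insurance: 4.3% × R$1,210.00 = R$52.03
Total: R$141.01 + R$0.00 + R$52.03 = R$193.04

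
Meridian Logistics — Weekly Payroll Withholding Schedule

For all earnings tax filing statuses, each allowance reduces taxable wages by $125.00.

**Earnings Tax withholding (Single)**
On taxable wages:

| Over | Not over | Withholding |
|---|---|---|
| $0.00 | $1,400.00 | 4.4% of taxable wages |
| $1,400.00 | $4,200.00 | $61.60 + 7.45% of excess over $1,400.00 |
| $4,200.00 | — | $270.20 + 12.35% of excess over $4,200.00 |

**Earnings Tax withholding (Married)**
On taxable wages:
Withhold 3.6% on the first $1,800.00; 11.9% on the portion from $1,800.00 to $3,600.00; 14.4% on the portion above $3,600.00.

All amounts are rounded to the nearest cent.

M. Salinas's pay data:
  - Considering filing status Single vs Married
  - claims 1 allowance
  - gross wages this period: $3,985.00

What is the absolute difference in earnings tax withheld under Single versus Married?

Earnings Tax (Single): taxable = $3,985.00 − 1×$125.00 = $3,860.00
  $61.60 + 7.45% × ($3,860.00 − $1,400.00) = $61.60 + 7.45% × $2,460.00 = $244.87
Earnings Tax (Married): taxable = $3,985.00 − 1×$125.00 = $3,860.00
  $279.00 + 14.4% × ($3,860.00 − $3,600.00) = $279.00 + 14.4% × $260.00 = $316.44
Difference: |$244.87 − $316.44| = $71.57 (higher under Married)

$71.57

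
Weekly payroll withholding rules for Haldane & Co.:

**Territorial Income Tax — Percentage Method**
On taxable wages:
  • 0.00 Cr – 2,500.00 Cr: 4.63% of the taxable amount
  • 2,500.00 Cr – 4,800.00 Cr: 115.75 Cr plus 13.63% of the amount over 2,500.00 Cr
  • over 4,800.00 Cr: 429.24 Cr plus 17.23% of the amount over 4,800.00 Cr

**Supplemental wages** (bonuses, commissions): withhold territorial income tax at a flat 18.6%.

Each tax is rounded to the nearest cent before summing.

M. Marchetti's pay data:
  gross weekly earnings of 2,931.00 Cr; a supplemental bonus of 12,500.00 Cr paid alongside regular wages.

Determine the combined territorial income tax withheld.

Territorial Income Tax: taxable = 2,931.00 Cr
  115.75 Cr + 13.63% × (2,931.00 Cr − 2,500.00 Cr) = 115.75 Cr + 13.63% × 431.00 Cr = 174.50 Cr
Supplemental (18.6% flat on bonus): 18.6% × 12,500.00 Cr = 2,325.00 Cr
Total territorial income tax: 174.50 Cr + 2,325.00 Cr = 2,499.50 Cr

2,499.50 Cr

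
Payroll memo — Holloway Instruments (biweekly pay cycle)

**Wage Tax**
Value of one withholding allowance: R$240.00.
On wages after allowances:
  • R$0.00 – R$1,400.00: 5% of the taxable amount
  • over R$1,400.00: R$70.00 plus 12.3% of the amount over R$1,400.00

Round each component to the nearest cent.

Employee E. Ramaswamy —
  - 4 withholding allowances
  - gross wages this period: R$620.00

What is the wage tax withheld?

R$0.00

Wage Tax: taxable = R$620.00 − 4×R$240.00 = R$-340.00
  Taxable ≤ 0 → R$0.00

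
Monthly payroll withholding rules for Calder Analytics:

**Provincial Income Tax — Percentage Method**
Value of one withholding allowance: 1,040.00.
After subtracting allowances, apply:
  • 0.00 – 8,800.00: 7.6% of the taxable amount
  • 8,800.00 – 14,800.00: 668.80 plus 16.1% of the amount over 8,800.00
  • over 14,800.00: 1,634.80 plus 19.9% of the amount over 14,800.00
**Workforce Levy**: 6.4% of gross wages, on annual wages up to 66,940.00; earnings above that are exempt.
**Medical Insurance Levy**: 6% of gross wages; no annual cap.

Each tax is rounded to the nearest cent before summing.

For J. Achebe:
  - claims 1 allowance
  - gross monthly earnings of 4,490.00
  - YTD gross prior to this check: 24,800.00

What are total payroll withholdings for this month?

818.96

Provincial Income Tax: taxable = 4,490.00 − 1×1,040.00 = 3,450.00
  7.6% × 3,450.00 = 262.20
Workforce Levy: 6.4% × 4,490.00 = 287.36
Medical Insurance Levy: 6% × 4,490.00 = 269.40
Total: 262.20 + 287.36 + 269.40 = 818.96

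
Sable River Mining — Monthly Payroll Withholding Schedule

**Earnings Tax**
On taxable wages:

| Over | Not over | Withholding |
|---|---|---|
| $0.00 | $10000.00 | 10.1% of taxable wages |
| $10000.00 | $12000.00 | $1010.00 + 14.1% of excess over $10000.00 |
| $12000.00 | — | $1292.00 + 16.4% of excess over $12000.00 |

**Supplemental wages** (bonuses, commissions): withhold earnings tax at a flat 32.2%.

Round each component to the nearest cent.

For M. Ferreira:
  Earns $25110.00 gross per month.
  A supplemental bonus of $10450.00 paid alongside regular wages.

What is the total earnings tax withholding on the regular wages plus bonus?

$6806.94

Earnings Tax: taxable = $25110.00
  $1292.00 + 16.4% × ($25110.00 − $12000.00) = $1292.00 + 16.4% × $13110.00 = $3442.04
Supplemental (32.2% flat on bonus): 32.2% × $10450.00 = $3364.90
Total earnings tax: $3442.04 + $3364.90 = $6806.94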